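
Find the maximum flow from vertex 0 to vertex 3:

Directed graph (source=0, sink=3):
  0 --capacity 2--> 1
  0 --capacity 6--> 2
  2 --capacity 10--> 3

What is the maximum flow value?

Computing max flow:
  Flow on (0->2): 6/6
  Flow on (2->3): 6/10
Maximum flow = 6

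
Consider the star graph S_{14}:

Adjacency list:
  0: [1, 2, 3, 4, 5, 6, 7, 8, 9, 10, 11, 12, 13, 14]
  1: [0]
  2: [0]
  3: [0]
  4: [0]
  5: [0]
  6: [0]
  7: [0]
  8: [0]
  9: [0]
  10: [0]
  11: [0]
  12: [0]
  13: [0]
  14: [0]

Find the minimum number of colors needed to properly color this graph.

S_{14} has one hub adjacent to 14 leaves; leaves are pairwise non-adjacent.
Color the hub 0 and every leaf 1.
Chromatic number = 2.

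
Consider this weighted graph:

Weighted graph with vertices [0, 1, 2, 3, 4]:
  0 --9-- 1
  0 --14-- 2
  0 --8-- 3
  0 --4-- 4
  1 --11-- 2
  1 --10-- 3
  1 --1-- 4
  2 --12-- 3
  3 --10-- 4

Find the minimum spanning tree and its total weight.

Applying Kruskal's algorithm (sort edges by weight, add if no cycle):
  Add (1,4) w=1
  Add (0,4) w=4
  Add (0,3) w=8
  Skip (0,1) w=9 (creates cycle)
  Skip (1,3) w=10 (creates cycle)
  Skip (3,4) w=10 (creates cycle)
  Add (1,2) w=11
  Skip (2,3) w=12 (creates cycle)
  Skip (0,2) w=14 (creates cycle)
MST weight = 24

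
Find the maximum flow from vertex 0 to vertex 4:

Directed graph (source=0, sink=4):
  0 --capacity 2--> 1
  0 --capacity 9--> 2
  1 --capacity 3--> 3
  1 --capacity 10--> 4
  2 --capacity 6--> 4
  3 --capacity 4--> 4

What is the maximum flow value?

Computing max flow:
  Flow on (0->1): 2/2
  Flow on (0->2): 6/9
  Flow on (1->4): 2/10
  Flow on (2->4): 6/6
Maximum flow = 8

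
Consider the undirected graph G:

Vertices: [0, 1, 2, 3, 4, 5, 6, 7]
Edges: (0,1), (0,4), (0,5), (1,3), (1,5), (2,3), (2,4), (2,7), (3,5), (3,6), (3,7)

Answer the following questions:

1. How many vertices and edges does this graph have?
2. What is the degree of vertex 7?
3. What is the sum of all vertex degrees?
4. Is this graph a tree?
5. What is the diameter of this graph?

Count: 8 vertices, 11 edges.
Vertex 7 has neighbors [2, 3], degree = 2.
Handshaking lemma: 2 * 11 = 22.
A tree on 8 vertices has 7 edges. This graph has 11 edges (4 extra). Not a tree.
Diameter (longest shortest path) = 3.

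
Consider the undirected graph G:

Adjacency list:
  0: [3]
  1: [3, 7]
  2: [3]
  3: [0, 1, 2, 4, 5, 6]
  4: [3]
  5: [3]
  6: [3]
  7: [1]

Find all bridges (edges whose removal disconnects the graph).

A bridge is an edge whose removal increases the number of connected components.
Bridges found: (0,3), (1,3), (1,7), (2,3), (3,4), (3,5), (3,6)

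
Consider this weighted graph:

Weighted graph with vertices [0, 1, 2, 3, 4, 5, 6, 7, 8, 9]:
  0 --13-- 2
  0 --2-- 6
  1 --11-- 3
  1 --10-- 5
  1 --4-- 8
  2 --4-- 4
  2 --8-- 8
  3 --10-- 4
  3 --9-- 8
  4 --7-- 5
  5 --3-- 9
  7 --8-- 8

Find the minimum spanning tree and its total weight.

Applying Kruskal's algorithm (sort edges by weight, add if no cycle):
  Add (0,6) w=2
  Add (5,9) w=3
  Add (1,8) w=4
  Add (2,4) w=4
  Add (4,5) w=7
  Add (2,8) w=8
  Add (7,8) w=8
  Add (3,8) w=9
  Skip (1,5) w=10 (creates cycle)
  Skip (3,4) w=10 (creates cycle)
  Skip (1,3) w=11 (creates cycle)
  Add (0,2) w=13
MST weight = 58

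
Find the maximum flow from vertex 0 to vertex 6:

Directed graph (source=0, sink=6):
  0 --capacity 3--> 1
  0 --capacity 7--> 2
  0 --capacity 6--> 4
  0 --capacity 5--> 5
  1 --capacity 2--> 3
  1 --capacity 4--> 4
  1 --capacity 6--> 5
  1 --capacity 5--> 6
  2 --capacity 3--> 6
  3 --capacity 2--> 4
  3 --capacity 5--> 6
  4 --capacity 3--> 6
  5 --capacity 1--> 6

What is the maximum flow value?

Computing max flow:
  Flow on (0->1): 3/3
  Flow on (0->2): 3/7
  Flow on (0->4): 3/6
  Flow on (0->5): 1/5
  Flow on (1->6): 3/5
  Flow on (2->6): 3/3
  Flow on (4->6): 3/3
  Flow on (5->6): 1/1
Maximum flow = 10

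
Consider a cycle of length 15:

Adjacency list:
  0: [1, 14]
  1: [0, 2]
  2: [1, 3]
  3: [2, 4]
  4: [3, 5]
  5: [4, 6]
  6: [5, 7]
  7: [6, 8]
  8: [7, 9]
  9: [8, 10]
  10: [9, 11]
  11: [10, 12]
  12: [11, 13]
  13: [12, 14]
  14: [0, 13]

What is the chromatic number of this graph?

This is an odd cycle (C_15). Odd cycles are not bipartite (any 2-coloring forces two adjacent vertices to match), and 3 colors suffice.
Chromatic number = 3.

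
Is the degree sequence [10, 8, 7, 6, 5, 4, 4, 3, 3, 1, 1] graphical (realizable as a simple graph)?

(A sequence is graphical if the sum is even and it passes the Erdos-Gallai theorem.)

Sum of degrees = 52. Sum is even and passes Erdos-Gallai. The sequence IS graphical.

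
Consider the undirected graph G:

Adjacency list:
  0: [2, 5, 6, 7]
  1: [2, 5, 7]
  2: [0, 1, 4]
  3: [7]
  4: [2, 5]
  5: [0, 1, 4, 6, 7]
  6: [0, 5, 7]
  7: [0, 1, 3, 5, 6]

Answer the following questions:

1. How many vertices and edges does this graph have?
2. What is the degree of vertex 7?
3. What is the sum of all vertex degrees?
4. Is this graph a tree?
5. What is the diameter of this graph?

Count: 8 vertices, 13 edges.
Vertex 7 has neighbors [0, 1, 3, 5, 6], degree = 5.
Handshaking lemma: 2 * 13 = 26.
A tree on 8 vertices has 7 edges. This graph has 13 edges (6 extra). Not a tree.
Diameter (longest shortest path) = 3.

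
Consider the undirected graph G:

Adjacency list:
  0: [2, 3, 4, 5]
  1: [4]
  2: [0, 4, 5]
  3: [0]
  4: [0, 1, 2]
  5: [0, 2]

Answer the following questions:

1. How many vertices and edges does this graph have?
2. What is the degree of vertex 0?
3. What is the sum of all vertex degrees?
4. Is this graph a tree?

Count: 6 vertices, 7 edges.
Vertex 0 has neighbors [2, 3, 4, 5], degree = 4.
Handshaking lemma: 2 * 7 = 14.
A tree on 6 vertices has 5 edges. This graph has 7 edges (2 extra). Not a tree.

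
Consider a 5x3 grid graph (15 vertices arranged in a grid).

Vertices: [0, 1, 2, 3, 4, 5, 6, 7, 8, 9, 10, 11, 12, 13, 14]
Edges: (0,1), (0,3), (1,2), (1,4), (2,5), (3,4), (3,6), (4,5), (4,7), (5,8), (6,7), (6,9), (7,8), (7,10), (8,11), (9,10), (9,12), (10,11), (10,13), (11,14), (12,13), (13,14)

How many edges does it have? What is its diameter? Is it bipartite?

A 5x3 grid has 12 vertical edges and 10 horizontal edges.
Total edges = 12 + 10 = 22.
Diameter = (5-1) + (3-1) = 6 (corner to opposite corner).
Grid graphs are bipartite (checkerboard coloring).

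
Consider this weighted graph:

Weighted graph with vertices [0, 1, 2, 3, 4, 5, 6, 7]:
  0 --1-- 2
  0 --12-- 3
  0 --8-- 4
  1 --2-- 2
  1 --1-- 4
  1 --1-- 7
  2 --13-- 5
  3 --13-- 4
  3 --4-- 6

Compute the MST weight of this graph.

Applying Kruskal's algorithm (sort edges by weight, add if no cycle):
  Add (0,2) w=1
  Add (1,4) w=1
  Add (1,7) w=1
  Add (1,2) w=2
  Add (3,6) w=4
  Skip (0,4) w=8 (creates cycle)
  Add (0,3) w=12
  Add (2,5) w=13
  Skip (3,4) w=13 (creates cycle)
MST weight = 34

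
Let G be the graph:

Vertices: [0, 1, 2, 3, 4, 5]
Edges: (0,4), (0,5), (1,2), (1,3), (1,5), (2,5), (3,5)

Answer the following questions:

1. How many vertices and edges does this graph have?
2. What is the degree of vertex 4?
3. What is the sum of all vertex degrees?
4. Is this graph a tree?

Count: 6 vertices, 7 edges.
Vertex 4 has neighbors [0], degree = 1.
Handshaking lemma: 2 * 7 = 14.
A tree on 6 vertices has 5 edges. This graph has 7 edges (2 extra). Not a tree.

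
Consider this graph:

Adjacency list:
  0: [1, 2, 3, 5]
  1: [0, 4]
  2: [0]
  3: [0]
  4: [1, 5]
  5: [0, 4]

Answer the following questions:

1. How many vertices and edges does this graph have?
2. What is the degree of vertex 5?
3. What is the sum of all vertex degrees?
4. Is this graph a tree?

Count: 6 vertices, 6 edges.
Vertex 5 has neighbors [0, 4], degree = 2.
Handshaking lemma: 2 * 6 = 12.
A tree on 6 vertices has 5 edges. This graph has 6 edges (1 extra). Not a tree.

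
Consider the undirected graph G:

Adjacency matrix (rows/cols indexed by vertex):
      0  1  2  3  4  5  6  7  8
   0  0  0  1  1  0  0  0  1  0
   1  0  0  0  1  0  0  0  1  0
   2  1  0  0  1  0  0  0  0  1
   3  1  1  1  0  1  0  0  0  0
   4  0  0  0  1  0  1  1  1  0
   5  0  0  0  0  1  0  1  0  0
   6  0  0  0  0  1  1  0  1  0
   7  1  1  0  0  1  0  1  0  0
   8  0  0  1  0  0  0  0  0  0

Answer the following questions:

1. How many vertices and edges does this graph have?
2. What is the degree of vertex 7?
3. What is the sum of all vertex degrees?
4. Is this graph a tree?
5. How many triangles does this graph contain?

Count: 9 vertices, 13 edges.
Vertex 7 has neighbors [0, 1, 4, 6], degree = 4.
Handshaking lemma: 2 * 13 = 26.
A tree on 9 vertices has 8 edges. This graph has 13 edges (5 extra). Not a tree.
Number of triangles = 3.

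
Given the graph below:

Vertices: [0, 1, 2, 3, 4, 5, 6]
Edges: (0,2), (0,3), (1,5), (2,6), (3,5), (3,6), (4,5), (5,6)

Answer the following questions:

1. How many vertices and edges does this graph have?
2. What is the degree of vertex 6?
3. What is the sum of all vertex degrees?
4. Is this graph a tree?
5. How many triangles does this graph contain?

Count: 7 vertices, 8 edges.
Vertex 6 has neighbors [2, 3, 5], degree = 3.
Handshaking lemma: 2 * 8 = 16.
A tree on 7 vertices has 6 edges. This graph has 8 edges (2 extra). Not a tree.
Number of triangles = 1.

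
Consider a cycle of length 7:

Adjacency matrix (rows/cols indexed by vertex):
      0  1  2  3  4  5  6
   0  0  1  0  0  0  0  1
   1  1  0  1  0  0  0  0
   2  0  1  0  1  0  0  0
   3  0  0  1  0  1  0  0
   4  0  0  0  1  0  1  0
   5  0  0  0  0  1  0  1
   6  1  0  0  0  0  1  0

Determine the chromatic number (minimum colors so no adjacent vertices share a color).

This is an odd cycle (C_7). Odd cycles are not bipartite (any 2-coloring forces two adjacent vertices to match), and 3 colors suffice.
Chromatic number = 3.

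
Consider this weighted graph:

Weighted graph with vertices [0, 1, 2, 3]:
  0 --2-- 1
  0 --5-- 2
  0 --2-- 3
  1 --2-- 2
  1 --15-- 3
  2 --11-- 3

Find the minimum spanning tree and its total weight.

Applying Kruskal's algorithm (sort edges by weight, add if no cycle):
  Add (0,3) w=2
  Add (0,1) w=2
  Add (1,2) w=2
  Skip (0,2) w=5 (creates cycle)
  Skip (2,3) w=11 (creates cycle)
  Skip (1,3) w=15 (creates cycle)
MST weight = 6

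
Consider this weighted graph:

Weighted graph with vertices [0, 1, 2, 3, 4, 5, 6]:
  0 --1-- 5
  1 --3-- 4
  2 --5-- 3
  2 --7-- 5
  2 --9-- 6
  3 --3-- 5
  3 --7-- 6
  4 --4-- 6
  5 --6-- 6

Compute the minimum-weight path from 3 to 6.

Using Dijkstra's algorithm from vertex 3:
Shortest path: 3 -> 6
Total weight: 7 = 7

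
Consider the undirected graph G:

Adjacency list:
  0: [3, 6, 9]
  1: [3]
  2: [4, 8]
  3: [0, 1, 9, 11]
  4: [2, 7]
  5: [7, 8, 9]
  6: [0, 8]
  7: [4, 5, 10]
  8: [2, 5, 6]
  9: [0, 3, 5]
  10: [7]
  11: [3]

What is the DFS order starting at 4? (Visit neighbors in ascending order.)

DFS from vertex 4 (neighbors processed in ascending order):
Visit order: 4, 2, 8, 5, 7, 10, 9, 0, 3, 1, 11, 6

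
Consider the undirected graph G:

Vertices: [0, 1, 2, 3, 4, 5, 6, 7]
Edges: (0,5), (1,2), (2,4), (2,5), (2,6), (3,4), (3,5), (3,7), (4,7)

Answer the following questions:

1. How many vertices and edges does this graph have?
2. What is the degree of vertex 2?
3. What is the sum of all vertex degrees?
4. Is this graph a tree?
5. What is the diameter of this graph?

Count: 8 vertices, 9 edges.
Vertex 2 has neighbors [1, 4, 5, 6], degree = 4.
Handshaking lemma: 2 * 9 = 18.
A tree on 8 vertices has 7 edges. This graph has 9 edges (2 extra). Not a tree.
Diameter (longest shortest path) = 3.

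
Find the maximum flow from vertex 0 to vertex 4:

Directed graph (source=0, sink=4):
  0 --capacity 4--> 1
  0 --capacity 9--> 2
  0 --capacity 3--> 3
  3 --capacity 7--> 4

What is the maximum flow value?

Computing max flow:
  Flow on (0->3): 3/3
  Flow on (3->4): 3/7
Maximum flow = 3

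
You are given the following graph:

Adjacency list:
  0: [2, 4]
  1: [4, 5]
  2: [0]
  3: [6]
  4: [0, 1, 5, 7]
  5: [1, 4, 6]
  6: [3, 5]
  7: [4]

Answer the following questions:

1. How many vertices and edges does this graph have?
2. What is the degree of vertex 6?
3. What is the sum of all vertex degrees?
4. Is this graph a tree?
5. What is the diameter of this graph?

Count: 8 vertices, 8 edges.
Vertex 6 has neighbors [3, 5], degree = 2.
Handshaking lemma: 2 * 8 = 16.
A tree on 8 vertices has 7 edges. This graph has 8 edges (1 extra). Not a tree.
Diameter (longest shortest path) = 5.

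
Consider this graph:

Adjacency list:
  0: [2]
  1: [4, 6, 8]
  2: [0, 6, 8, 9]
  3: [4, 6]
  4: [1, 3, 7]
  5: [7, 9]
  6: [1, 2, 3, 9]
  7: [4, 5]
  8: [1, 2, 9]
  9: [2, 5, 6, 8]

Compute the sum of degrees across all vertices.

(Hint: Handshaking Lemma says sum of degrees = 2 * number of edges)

Count edges: 14 edges.
By Handshaking Lemma: sum of degrees = 2 * 14 = 28.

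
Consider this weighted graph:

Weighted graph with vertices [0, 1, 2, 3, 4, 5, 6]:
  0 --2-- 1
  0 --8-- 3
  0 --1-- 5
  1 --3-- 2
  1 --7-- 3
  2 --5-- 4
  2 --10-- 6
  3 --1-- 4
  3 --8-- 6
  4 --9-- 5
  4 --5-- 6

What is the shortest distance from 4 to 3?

Using Dijkstra's algorithm from vertex 4:
Shortest path: 4 -> 3
Total weight: 1 = 1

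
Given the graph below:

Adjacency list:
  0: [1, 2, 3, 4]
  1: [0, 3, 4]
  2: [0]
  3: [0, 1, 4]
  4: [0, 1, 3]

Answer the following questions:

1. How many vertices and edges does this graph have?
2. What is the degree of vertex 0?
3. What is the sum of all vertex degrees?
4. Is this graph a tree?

Count: 5 vertices, 7 edges.
Vertex 0 has neighbors [1, 2, 3, 4], degree = 4.
Handshaking lemma: 2 * 7 = 14.
A tree on 5 vertices has 4 edges. This graph has 7 edges (3 extra). Not a tree.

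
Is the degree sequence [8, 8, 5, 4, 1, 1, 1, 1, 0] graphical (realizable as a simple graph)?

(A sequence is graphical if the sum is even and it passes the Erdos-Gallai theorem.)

Sum of degrees = 29. Sum is odd, so the sequence is NOT graphical.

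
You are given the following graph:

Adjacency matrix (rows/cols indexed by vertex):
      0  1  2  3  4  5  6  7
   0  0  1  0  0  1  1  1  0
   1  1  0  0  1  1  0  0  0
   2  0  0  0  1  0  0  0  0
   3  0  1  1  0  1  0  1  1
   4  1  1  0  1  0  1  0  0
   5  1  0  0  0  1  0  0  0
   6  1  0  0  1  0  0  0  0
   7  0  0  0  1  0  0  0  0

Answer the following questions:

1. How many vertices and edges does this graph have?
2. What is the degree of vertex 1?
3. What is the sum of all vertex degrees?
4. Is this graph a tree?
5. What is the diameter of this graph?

Count: 8 vertices, 11 edges.
Vertex 1 has neighbors [0, 3, 4], degree = 3.
Handshaking lemma: 2 * 11 = 22.
A tree on 8 vertices has 7 edges. This graph has 11 edges (4 extra). Not a tree.
Diameter (longest shortest path) = 3.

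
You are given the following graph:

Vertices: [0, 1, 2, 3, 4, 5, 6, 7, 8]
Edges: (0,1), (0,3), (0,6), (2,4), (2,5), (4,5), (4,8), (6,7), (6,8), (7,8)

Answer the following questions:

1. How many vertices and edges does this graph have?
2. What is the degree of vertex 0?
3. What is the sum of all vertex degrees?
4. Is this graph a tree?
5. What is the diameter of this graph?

Count: 9 vertices, 10 edges.
Vertex 0 has neighbors [1, 3, 6], degree = 3.
Handshaking lemma: 2 * 10 = 20.
A tree on 9 vertices has 8 edges. This graph has 10 edges (2 extra). Not a tree.
Diameter (longest shortest path) = 5.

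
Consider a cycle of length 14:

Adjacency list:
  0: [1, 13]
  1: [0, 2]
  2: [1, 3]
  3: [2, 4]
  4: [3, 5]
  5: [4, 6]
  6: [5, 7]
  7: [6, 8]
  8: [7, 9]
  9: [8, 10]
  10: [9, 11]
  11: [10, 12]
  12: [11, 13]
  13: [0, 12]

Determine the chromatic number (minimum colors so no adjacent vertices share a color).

This is an even cycle (C_14). Even cycles are bipartite.
Chromatic number = 2.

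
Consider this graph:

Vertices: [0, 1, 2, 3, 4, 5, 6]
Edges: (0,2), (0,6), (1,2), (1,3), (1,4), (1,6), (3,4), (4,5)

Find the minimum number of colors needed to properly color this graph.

The graph has a maximum clique of size 3 (lower bound on chromatic number).
A valid 3-coloring: {0: 0, 1: 0, 2: 1, 3: 2, 4: 1, 5: 0, 6: 1}.
Chromatic number = 3.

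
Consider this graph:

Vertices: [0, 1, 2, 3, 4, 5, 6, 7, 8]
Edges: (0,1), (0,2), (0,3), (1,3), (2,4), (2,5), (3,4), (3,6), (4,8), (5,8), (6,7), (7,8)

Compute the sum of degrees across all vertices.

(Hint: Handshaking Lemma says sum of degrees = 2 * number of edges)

Count edges: 12 edges.
By Handshaking Lemma: sum of degrees = 2 * 12 = 24.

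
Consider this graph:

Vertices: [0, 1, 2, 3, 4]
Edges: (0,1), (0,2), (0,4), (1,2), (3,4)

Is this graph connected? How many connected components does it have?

Checking connectivity: the graph has 1 connected component(s).
All vertices are reachable from each other. The graph IS connected.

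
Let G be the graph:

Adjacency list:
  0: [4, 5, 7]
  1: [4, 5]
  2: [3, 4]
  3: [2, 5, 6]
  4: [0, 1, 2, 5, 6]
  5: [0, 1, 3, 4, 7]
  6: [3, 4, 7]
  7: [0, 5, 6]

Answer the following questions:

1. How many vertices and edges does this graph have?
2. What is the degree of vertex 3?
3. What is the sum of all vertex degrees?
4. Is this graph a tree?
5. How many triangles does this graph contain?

Count: 8 vertices, 13 edges.
Vertex 3 has neighbors [2, 5, 6], degree = 3.
Handshaking lemma: 2 * 13 = 26.
A tree on 8 vertices has 7 edges. This graph has 13 edges (6 extra). Not a tree.
Number of triangles = 3.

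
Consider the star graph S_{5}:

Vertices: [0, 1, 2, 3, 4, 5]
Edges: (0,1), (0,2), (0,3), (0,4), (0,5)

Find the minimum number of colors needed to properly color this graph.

S_{5} has one hub adjacent to 5 leaves; leaves are pairwise non-adjacent.
Color the hub 0 and every leaf 1.
Chromatic number = 2.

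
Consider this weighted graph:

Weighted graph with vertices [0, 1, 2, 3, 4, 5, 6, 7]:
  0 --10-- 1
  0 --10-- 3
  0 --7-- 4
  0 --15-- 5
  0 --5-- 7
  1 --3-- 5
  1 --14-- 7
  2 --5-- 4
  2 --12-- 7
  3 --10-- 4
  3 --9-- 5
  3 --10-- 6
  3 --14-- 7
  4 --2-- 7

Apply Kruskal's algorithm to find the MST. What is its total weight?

Applying Kruskal's algorithm (sort edges by weight, add if no cycle):
  Add (4,7) w=2
  Add (1,5) w=3
  Add (0,7) w=5
  Add (2,4) w=5
  Skip (0,4) w=7 (creates cycle)
  Add (3,5) w=9
  Add (0,1) w=10
  Skip (0,3) w=10 (creates cycle)
  Add (3,6) w=10
  Skip (3,4) w=10 (creates cycle)
  Skip (2,7) w=12 (creates cycle)
  Skip (1,7) w=14 (creates cycle)
  Skip (3,7) w=14 (creates cycle)
  Skip (0,5) w=15 (creates cycle)
MST weight = 44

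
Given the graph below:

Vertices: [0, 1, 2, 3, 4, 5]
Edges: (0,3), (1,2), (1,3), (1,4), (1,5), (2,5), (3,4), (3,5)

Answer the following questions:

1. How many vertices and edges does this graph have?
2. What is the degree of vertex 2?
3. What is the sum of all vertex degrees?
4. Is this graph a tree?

Count: 6 vertices, 8 edges.
Vertex 2 has neighbors [1, 5], degree = 2.
Handshaking lemma: 2 * 8 = 16.
A tree on 6 vertices has 5 edges. This graph has 8 edges (3 extra). Not a tree.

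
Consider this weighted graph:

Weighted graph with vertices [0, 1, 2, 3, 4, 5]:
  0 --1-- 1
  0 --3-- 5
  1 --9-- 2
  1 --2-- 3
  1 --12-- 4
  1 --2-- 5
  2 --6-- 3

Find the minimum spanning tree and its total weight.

Applying Kruskal's algorithm (sort edges by weight, add if no cycle):
  Add (0,1) w=1
  Add (1,3) w=2
  Add (1,5) w=2
  Skip (0,5) w=3 (creates cycle)
  Add (2,3) w=6
  Skip (1,2) w=9 (creates cycle)
  Add (1,4) w=12
MST weight = 23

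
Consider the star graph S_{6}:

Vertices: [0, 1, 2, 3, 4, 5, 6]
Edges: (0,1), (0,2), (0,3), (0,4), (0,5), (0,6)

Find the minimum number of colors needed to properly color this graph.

S_{6} has one hub adjacent to 6 leaves; leaves are pairwise non-adjacent.
Color the hub 0 and every leaf 1.
Chromatic number = 2.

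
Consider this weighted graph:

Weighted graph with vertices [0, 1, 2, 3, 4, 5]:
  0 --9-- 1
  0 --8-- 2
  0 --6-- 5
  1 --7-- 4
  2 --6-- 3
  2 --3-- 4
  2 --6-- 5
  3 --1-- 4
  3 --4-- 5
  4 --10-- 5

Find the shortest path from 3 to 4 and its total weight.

Using Dijkstra's algorithm from vertex 3:
Shortest path: 3 -> 4
Total weight: 1 = 1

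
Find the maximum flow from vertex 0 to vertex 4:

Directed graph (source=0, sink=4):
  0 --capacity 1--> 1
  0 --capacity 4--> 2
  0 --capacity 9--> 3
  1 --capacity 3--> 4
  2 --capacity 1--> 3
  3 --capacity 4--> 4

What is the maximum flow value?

Computing max flow:
  Flow on (0->1): 1/1
  Flow on (0->2): 1/4
  Flow on (0->3): 3/9
  Flow on (1->4): 1/3
  Flow on (2->3): 1/1
  Flow on (3->4): 4/4
Maximum flow = 5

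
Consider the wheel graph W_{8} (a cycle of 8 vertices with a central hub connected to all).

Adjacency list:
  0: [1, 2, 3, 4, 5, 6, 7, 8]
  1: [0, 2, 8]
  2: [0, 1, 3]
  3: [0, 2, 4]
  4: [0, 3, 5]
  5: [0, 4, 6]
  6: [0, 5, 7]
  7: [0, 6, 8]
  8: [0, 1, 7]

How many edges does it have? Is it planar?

Wheel graph W_{8}: 8 cycle edges + 8 spoke edges = 16 edges.
Total vertices: 9.
The graph is planar.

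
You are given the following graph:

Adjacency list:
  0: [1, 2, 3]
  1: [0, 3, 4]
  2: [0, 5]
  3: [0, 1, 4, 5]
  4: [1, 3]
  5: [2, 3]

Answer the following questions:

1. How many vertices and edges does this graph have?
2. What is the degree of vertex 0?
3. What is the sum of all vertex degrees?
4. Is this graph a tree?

Count: 6 vertices, 8 edges.
Vertex 0 has neighbors [1, 2, 3], degree = 3.
Handshaking lemma: 2 * 8 = 16.
A tree on 6 vertices has 5 edges. This graph has 8 edges (3 extra). Not a tree.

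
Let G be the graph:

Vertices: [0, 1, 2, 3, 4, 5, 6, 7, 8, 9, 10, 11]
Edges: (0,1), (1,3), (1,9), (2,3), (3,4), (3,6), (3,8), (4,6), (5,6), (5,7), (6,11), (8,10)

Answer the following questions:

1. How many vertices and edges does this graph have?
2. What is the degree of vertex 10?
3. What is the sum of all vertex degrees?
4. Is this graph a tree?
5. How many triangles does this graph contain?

Count: 12 vertices, 12 edges.
Vertex 10 has neighbors [8], degree = 1.
Handshaking lemma: 2 * 12 = 24.
A tree on 12 vertices has 11 edges. This graph has 12 edges (1 extra). Not a tree.
Number of triangles = 1.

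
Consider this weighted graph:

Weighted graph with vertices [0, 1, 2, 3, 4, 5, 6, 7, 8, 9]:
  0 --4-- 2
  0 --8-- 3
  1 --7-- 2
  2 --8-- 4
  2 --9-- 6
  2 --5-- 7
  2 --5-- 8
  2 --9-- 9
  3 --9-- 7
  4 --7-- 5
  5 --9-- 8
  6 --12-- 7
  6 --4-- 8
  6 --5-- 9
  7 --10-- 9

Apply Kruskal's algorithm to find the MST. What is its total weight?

Applying Kruskal's algorithm (sort edges by weight, add if no cycle):
  Add (0,2) w=4
  Add (6,8) w=4
  Add (2,7) w=5
  Add (2,8) w=5
  Add (6,9) w=5
  Add (1,2) w=7
  Add (4,5) w=7
  Add (0,3) w=8
  Add (2,4) w=8
  Skip (2,9) w=9 (creates cycle)
  Skip (2,6) w=9 (creates cycle)
  Skip (3,7) w=9 (creates cycle)
  Skip (5,8) w=9 (creates cycle)
  Skip (7,9) w=10 (creates cycle)
  Skip (6,7) w=12 (creates cycle)
MST weight = 53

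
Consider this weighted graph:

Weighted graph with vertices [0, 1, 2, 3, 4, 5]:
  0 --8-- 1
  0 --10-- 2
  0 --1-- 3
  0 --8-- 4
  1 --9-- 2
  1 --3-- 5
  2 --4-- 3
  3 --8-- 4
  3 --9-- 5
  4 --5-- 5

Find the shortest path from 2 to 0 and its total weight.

Using Dijkstra's algorithm from vertex 2:
Shortest path: 2 -> 3 -> 0
Total weight: 4 + 1 = 5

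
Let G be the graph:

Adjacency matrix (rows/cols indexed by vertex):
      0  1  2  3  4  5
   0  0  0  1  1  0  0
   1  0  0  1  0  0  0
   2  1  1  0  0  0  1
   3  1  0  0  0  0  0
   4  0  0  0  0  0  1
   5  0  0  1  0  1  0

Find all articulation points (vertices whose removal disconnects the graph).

An articulation point is a vertex whose removal disconnects the graph.
Articulation points: [0, 2, 5]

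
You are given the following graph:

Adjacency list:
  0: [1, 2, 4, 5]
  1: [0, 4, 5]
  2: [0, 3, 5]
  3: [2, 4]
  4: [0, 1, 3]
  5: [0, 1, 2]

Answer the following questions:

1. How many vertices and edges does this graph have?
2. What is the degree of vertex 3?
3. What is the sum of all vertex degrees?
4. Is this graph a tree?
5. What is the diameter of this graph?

Count: 6 vertices, 9 edges.
Vertex 3 has neighbors [2, 4], degree = 2.
Handshaking lemma: 2 * 9 = 18.
A tree on 6 vertices has 5 edges. This graph has 9 edges (4 extra). Not a tree.
Diameter (longest shortest path) = 2.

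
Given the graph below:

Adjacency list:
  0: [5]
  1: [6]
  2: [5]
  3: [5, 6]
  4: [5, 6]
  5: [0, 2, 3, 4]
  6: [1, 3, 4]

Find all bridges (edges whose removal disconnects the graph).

A bridge is an edge whose removal increases the number of connected components.
Bridges found: (0,5), (1,6), (2,5)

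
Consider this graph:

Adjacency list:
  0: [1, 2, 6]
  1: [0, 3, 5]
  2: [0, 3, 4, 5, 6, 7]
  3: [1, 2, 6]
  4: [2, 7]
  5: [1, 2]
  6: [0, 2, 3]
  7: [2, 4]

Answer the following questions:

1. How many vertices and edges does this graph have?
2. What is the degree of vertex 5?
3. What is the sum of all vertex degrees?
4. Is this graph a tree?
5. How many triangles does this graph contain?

Count: 8 vertices, 12 edges.
Vertex 5 has neighbors [1, 2], degree = 2.
Handshaking lemma: 2 * 12 = 24.
A tree on 8 vertices has 7 edges. This graph has 12 edges (5 extra). Not a tree.
Number of triangles = 3.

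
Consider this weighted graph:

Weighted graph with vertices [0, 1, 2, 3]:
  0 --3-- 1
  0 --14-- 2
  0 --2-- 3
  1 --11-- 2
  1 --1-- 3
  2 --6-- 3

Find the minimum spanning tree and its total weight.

Applying Kruskal's algorithm (sort edges by weight, add if no cycle):
  Add (1,3) w=1
  Add (0,3) w=2
  Skip (0,1) w=3 (creates cycle)
  Add (2,3) w=6
  Skip (1,2) w=11 (creates cycle)
  Skip (0,2) w=14 (creates cycle)
MST weight = 9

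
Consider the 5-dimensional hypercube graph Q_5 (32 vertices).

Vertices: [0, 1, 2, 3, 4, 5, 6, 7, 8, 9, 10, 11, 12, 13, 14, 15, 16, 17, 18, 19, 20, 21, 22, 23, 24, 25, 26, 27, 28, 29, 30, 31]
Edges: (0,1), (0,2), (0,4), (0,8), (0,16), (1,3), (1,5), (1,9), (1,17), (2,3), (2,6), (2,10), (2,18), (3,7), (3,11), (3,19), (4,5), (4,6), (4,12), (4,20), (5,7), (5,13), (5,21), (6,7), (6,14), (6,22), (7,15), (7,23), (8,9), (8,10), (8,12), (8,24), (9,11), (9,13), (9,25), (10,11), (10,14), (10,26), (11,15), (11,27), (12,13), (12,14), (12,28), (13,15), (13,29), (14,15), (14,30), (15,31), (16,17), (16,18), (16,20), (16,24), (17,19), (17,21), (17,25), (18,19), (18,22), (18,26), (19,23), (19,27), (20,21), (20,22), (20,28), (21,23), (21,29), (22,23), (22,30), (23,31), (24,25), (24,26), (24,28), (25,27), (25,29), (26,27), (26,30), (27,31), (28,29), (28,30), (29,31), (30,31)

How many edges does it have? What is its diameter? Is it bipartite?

The 5-dimensional hypercube Q_5 has 32 vertices and each vertex has degree 5.
Total edges = 32 * 5 / 2 = 80.
Diameter = 5 (max Hamming distance between binary labels).
Hypercubes are bipartite (partition by parity of binary representation).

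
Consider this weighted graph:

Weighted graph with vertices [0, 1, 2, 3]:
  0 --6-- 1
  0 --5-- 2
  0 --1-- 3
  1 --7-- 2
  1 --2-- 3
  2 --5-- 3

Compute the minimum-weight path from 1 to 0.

Using Dijkstra's algorithm from vertex 1:
Shortest path: 1 -> 3 -> 0
Total weight: 2 + 1 = 3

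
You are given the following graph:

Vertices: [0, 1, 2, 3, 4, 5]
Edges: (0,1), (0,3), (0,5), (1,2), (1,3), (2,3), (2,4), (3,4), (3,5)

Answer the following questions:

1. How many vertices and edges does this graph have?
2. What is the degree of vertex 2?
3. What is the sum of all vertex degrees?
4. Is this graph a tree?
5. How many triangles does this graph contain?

Count: 6 vertices, 9 edges.
Vertex 2 has neighbors [1, 3, 4], degree = 3.
Handshaking lemma: 2 * 9 = 18.
A tree on 6 vertices has 5 edges. This graph has 9 edges (4 extra). Not a tree.
Number of triangles = 4.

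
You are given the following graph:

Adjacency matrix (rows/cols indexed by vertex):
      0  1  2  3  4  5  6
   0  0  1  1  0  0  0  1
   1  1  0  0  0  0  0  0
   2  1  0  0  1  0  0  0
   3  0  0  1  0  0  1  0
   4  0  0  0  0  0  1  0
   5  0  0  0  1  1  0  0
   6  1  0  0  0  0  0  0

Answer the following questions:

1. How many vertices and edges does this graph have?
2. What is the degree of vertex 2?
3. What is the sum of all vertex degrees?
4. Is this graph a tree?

Count: 7 vertices, 6 edges.
Vertex 2 has neighbors [0, 3], degree = 2.
Handshaking lemma: 2 * 6 = 12.
A graph is a tree iff it is connected and has exactly n-1 edges. This graph is connected (all 7 vertices in one component) and has 7-1 = 6 edges. It is a tree.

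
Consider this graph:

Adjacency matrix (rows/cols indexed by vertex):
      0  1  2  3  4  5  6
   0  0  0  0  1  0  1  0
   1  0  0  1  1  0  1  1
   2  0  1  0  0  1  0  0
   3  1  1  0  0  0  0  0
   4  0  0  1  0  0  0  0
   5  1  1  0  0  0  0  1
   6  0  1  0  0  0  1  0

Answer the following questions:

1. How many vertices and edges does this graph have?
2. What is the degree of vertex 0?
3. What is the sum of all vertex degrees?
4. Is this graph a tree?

Count: 7 vertices, 8 edges.
Vertex 0 has neighbors [3, 5], degree = 2.
Handshaking lemma: 2 * 8 = 16.
A tree on 7 vertices has 6 edges. This graph has 8 edges (2 extra). Not a tree.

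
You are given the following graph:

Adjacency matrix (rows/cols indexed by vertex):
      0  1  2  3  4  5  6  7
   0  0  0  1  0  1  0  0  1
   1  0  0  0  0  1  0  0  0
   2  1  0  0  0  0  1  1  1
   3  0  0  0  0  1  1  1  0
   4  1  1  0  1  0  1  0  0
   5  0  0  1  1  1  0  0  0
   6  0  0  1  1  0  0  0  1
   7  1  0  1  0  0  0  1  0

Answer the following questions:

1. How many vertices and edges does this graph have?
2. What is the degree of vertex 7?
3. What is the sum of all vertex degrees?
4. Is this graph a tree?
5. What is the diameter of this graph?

Count: 8 vertices, 12 edges.
Vertex 7 has neighbors [0, 2, 6], degree = 3.
Handshaking lemma: 2 * 12 = 24.
A tree on 8 vertices has 7 edges. This graph has 12 edges (5 extra). Not a tree.
Diameter (longest shortest path) = 3.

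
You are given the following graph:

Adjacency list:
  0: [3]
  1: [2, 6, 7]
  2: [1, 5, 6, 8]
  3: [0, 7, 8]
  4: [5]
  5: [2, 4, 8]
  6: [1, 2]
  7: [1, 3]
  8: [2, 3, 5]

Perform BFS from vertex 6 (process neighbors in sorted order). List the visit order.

BFS from vertex 6 (neighbors processed in ascending order):
Visit order: 6, 1, 2, 7, 5, 8, 3, 4, 0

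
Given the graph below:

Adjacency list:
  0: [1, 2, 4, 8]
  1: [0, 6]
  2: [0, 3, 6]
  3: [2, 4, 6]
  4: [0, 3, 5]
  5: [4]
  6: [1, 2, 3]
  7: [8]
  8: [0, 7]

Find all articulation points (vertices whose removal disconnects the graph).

An articulation point is a vertex whose removal disconnects the graph.
Articulation points: [0, 4, 8]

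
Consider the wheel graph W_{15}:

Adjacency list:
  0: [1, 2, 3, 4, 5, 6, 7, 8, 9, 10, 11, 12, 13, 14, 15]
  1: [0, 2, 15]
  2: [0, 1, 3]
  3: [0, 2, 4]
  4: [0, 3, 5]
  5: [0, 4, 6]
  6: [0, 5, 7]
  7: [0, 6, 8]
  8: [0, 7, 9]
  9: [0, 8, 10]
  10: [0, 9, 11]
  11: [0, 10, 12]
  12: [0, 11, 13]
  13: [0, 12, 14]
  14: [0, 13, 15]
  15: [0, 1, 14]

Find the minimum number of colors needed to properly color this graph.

W_{15} = C_{15} plus a hub adjacent to every cycle vertex.
The outer cycle needs 3 colors (odd cycle); the hub is adjacent to all of them so needs a fresh color.
Chromatic number = 3 + 1 = 4.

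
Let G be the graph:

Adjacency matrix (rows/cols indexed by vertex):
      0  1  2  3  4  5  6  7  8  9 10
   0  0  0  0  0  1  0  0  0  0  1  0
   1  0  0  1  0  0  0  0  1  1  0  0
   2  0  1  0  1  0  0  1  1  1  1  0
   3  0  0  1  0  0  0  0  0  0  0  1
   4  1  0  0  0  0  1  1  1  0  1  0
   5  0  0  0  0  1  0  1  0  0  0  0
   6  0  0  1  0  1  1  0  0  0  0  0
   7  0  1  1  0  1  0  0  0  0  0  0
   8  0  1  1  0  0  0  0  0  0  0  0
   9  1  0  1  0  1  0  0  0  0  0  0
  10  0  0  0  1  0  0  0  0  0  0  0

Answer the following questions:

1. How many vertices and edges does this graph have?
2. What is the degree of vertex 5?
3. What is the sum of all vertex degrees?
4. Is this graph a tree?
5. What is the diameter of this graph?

Count: 11 vertices, 16 edges.
Vertex 5 has neighbors [4, 6], degree = 2.
Handshaking lemma: 2 * 16 = 32.
A tree on 11 vertices has 10 edges. This graph has 16 edges (6 extra). Not a tree.
Diameter (longest shortest path) = 4.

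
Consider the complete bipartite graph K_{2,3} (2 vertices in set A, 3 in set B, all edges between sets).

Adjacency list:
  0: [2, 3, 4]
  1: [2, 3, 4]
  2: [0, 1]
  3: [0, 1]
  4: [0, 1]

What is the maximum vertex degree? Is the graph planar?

Set-A vertices have degree 3; set-B vertices have degree 2. Maximum degree = max(2,3) = 3.
min(2,3) <= 2, so K_{2,3} avoids a K_{3,3} subdivision and is planar.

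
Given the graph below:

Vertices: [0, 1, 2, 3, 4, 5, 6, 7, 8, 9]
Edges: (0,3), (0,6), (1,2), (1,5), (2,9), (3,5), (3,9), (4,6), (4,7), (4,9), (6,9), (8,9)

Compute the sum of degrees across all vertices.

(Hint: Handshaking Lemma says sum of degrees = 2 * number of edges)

Count edges: 12 edges.
By Handshaking Lemma: sum of degrees = 2 * 12 = 24.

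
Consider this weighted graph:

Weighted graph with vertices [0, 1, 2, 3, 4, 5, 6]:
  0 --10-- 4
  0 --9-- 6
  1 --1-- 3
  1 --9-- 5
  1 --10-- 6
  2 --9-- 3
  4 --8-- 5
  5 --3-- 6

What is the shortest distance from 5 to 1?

Using Dijkstra's algorithm from vertex 5:
Shortest path: 5 -> 1
Total weight: 9 = 9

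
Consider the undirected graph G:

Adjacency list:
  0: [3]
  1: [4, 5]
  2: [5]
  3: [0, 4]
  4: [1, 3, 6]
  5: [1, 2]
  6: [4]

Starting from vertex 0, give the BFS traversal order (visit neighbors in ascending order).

BFS from vertex 0 (neighbors processed in ascending order):
Visit order: 0, 3, 4, 1, 6, 5, 2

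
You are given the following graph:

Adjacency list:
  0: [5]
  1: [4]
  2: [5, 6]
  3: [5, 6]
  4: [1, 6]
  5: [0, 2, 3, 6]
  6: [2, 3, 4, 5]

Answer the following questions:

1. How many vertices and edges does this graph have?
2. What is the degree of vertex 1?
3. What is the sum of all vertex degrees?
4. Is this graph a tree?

Count: 7 vertices, 8 edges.
Vertex 1 has neighbors [4], degree = 1.
Handshaking lemma: 2 * 8 = 16.
A tree on 7 vertices has 6 edges. This graph has 8 edges (2 extra). Not a tree.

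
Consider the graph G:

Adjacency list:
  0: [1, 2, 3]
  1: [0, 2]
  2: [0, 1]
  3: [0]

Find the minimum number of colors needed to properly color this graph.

The graph has a maximum clique of size 3 (lower bound on chromatic number).
A valid 3-coloring: {0: 0, 1: 1, 2: 2, 3: 1}.
Chromatic number = 3.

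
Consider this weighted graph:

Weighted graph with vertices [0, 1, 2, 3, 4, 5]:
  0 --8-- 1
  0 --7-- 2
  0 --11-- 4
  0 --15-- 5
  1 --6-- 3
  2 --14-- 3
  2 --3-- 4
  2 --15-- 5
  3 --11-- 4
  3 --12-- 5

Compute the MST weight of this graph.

Applying Kruskal's algorithm (sort edges by weight, add if no cycle):
  Add (2,4) w=3
  Add (1,3) w=6
  Add (0,2) w=7
  Add (0,1) w=8
  Skip (0,4) w=11 (creates cycle)
  Skip (3,4) w=11 (creates cycle)
  Add (3,5) w=12
  Skip (2,3) w=14 (creates cycle)
  Skip (0,5) w=15 (creates cycle)
  Skip (2,5) w=15 (creates cycle)
MST weight = 36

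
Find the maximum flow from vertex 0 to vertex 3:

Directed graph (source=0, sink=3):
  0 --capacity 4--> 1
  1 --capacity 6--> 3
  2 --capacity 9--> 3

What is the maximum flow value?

Computing max flow:
  Flow on (0->1): 4/4
  Flow on (1->3): 4/6
Maximum flow = 4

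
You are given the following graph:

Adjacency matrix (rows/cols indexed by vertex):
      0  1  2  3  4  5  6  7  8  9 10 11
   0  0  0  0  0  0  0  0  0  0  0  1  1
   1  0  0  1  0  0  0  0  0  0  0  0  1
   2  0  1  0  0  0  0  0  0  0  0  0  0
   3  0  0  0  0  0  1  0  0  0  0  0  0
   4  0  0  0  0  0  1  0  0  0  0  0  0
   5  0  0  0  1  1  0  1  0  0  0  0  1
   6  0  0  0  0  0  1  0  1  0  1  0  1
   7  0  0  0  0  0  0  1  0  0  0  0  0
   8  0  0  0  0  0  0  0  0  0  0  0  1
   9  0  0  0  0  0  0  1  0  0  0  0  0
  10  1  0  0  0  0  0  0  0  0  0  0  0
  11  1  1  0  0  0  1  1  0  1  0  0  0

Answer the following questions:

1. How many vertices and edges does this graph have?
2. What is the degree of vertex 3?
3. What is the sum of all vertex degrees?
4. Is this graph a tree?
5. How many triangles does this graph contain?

Count: 12 vertices, 12 edges.
Vertex 3 has neighbors [5], degree = 1.
Handshaking lemma: 2 * 12 = 24.
A tree on 12 vertices has 11 edges. This graph has 12 edges (1 extra). Not a tree.
Number of triangles = 1.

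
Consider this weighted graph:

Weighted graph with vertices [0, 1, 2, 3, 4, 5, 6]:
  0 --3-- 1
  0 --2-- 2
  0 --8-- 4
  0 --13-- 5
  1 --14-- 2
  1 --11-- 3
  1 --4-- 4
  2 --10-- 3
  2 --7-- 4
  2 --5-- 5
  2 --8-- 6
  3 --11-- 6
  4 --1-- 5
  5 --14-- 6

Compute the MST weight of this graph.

Applying Kruskal's algorithm (sort edges by weight, add if no cycle):
  Add (4,5) w=1
  Add (0,2) w=2
  Add (0,1) w=3
  Add (1,4) w=4
  Skip (2,5) w=5 (creates cycle)
  Skip (2,4) w=7 (creates cycle)
  Skip (0,4) w=8 (creates cycle)
  Add (2,6) w=8
  Add (2,3) w=10
  Skip (1,3) w=11 (creates cycle)
  Skip (3,6) w=11 (creates cycle)
  Skip (0,5) w=13 (creates cycle)
  Skip (1,2) w=14 (creates cycle)
  Skip (5,6) w=14 (creates cycle)
MST weight = 28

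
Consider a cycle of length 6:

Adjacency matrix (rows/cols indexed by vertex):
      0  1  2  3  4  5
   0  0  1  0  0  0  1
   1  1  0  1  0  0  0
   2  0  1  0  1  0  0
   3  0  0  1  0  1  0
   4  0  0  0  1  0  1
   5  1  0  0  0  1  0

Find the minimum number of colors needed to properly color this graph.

This is an even cycle (C_6). Even cycles are bipartite.
Chromatic number = 2.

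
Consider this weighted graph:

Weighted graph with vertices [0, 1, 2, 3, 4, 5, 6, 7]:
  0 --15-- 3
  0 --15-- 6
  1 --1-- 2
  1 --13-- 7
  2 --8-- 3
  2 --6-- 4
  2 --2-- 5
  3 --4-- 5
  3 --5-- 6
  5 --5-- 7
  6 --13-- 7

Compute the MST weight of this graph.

Applying Kruskal's algorithm (sort edges by weight, add if no cycle):
  Add (1,2) w=1
  Add (2,5) w=2
  Add (3,5) w=4
  Add (3,6) w=5
  Add (5,7) w=5
  Add (2,4) w=6
  Skip (2,3) w=8 (creates cycle)
  Skip (1,7) w=13 (creates cycle)
  Skip (6,7) w=13 (creates cycle)
  Add (0,6) w=15
  Skip (0,3) w=15 (creates cycle)
MST weight = 38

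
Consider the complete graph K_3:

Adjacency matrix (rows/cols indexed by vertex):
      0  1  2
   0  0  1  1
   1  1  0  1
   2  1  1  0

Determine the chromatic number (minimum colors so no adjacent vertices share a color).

In K_3, every vertex is adjacent to every other vertex.
Each vertex needs a unique color.
Chromatic number = 3.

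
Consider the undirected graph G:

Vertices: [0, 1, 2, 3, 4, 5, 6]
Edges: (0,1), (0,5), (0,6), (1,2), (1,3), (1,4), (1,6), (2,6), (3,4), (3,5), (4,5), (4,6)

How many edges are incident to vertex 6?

Vertex 6 has neighbors [0, 1, 2, 4], so deg(6) = 4.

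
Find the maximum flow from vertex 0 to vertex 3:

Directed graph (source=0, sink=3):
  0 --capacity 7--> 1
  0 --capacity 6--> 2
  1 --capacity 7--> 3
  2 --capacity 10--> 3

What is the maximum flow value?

Computing max flow:
  Flow on (0->1): 7/7
  Flow on (0->2): 6/6
  Flow on (1->3): 7/7
  Flow on (2->3): 6/10
Maximum flow = 13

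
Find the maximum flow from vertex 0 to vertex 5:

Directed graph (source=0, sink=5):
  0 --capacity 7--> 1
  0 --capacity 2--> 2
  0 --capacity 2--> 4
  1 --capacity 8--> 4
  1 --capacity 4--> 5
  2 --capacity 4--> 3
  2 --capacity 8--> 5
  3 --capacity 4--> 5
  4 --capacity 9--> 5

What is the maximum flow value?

Computing max flow:
  Flow on (0->1): 7/7
  Flow on (0->2): 2/2
  Flow on (0->4): 2/2
  Flow on (1->4): 3/8
  Flow on (1->5): 4/4
  Flow on (2->5): 2/8
  Flow on (4->5): 5/9
Maximum flow = 11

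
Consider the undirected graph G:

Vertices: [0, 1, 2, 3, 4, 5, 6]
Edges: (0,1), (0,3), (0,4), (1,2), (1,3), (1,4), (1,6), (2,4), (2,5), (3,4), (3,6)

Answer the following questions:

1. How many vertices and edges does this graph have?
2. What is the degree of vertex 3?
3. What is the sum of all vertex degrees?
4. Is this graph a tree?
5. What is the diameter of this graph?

Count: 7 vertices, 11 edges.
Vertex 3 has neighbors [0, 1, 4, 6], degree = 4.
Handshaking lemma: 2 * 11 = 22.
A tree on 7 vertices has 6 edges. This graph has 11 edges (5 extra). Not a tree.
Diameter (longest shortest path) = 3.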